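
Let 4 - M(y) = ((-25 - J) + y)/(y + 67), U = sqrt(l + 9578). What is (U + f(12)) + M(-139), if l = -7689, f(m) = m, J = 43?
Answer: 105/8 + sqrt(1889) ≈ 56.588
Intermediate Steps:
U = sqrt(1889) (U = sqrt(-7689 + 9578) = sqrt(1889) ≈ 43.463)
M(y) = 4 - (-68 + y)/(67 + y) (M(y) = 4 - ((-25 - 1*43) + y)/(y + 67) = 4 - ((-25 - 43) + y)/(67 + y) = 4 - (-68 + y)/(67 + y))
(U + f(12)) + M(-139) = (sqrt(1889) + 12) + 3*(112 - 139)/(67 - 139) = (12 + sqrt(1889)) + 3*(-27)/(-72) = (12 + sqrt(1889)) + 3*(-1/72)*(-27) = (12 + sqrt(1889)) + 9/8 = 105/8 + sqrt(1889)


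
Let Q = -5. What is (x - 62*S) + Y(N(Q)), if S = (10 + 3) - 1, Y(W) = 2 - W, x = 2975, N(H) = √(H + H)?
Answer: 2233 - I*√10 ≈ 2233.0 - 3.1623*I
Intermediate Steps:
N(H) = √2*√H (N(H) = √(2*H) = √2*√H)
S = 12 (S = 13 - 1 = 12)
(x - 62*S) + Y(N(Q)) = (2975 - 62*12) + (2 - √2*√(-5)) = (2975 - 744) + (2 - √2*I*√5) = 2231 + (2 - I*√10) = 2233 - I*√10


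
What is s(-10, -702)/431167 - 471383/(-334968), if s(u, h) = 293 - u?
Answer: 203346289265/144427147656 ≈ 1.4080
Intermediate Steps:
s(-10, -702)/431167 - 471383/(-334968) = (293 - 1*(-10))/431167 - 471383/(-334968) = (293 + 10)*(1/431167) - 471383*(-1/334968) = 303*(1/431167) + 471383/334968 = 303/431167 + 471383/334968 = 203346289265/144427147656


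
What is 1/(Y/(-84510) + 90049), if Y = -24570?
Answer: 313/28185428 ≈ 1.1105e-5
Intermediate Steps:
1/(Y/(-84510) + 90049) = 1/(-24570/(-84510) + 90049) = 1/(-24570*(-1/84510) + 90049) = 1/(91/313 + 90049) = 1/(28185428/313) = 313/28185428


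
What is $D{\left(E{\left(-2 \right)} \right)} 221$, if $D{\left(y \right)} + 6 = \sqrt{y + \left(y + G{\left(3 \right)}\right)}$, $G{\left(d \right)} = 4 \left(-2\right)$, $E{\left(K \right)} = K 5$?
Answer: $-1326 + 442 i \sqrt{7} \approx -1326.0 + 1169.4 i$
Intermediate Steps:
$E{\left(K \right)} = 5 K$
$G{\left(d \right)} = -8$
$D{\left(y \right)} = -6 + \sqrt{-8 + 2 y}$ ($D{\left(y \right)} = -6 + \sqrt{y + \left(y - 8\right)} = -6 + \sqrt{y + \left(-8 + y\right)} = -6 + \sqrt{-8 + 2 y}$)
$D{\left(E{\left(-2 \right)} \right)} 221 = \left(-6 + \sqrt{-8 + 2 \cdot 5 \left(-2\right)}\right) 221 = \left(-6 + \sqrt{-8 + 2 \left(-10\right)}\right) 221 = \left(-6 + \sqrt{-8 - 20}\right) 221 = \left(-6 + \sqrt{-28}\right) 221 = \left(-6 + 2 i \sqrt{7}\right) 221 = -1326 + 442 i \sqrt{7}$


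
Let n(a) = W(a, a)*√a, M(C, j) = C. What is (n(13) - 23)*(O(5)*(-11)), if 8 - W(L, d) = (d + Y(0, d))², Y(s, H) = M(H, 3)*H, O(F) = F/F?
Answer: 253 + 364276*√13 ≈ 1.3137e+6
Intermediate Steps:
O(F) = 1
Y(s, H) = H² (Y(s, H) = H*H = H²)
W(L, d) = 8 - (d + d²)²
n(a) = √a*(8 - a²*(1 + a)²) (n(a) = (8 - a²*(1 + a)²)*√a = √a*(8 - a²*(1 + a)²))
(n(13) - 23)*(O(5)*(-11)) = (√13*(8 - 1*13²*(1 + 13)²) - 23)*(1*(-11)) = (√13*(8 - 1*169*14²) - 23)*(-11) = (√13*(8 - 1*169*196) - 23)*(-11) = (√13*(8 - 33124) - 23)*(-11) = (√13*(-33116) - 23)*(-11) = (-33116*√13 - 23)*(-11) = (-23 - 33116*√13)*(-11) = 253 + 364276*√13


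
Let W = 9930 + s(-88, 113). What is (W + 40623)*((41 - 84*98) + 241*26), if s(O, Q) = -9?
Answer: -97297200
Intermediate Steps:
W = 9921 (W = 9930 - 9 = 9921)
(W + 40623)*((41 - 84*98) + 241*26) = (9921 + 40623)*((41 - 84*98) + 241*26) = 50544*((41 - 8232) + 6266) = 50544*(-8191 + 6266) = 50544*(-1925) = -97297200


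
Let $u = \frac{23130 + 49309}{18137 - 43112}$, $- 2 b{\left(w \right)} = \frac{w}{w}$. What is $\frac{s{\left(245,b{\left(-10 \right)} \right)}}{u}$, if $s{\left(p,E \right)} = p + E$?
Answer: $- \frac{12212775}{144878} \approx -84.297$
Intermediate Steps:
$b{\left(w \right)} = - \frac{1}{2}$ ($b{\left(w \right)} = - \frac{w \frac{1}{w}}{2} = \left(- \frac{1}{2}\right) 1 = - \frac{1}{2}$)
$s{\left(p,E \right)} = E + p$
$u = - \frac{72439}{24975}$ ($u = \frac{72439}{-24975} = 72439 \left(- \frac{1}{24975}\right) = - \frac{72439}{24975} \approx -2.9005$)
$\frac{s{\left(245,b{\left(-10 \right)} \right)}}{u} = \frac{- \frac{1}{2} + 245}{- \frac{72439}{24975}} = \frac{489}{2} \left(- \frac{24975}{72439}\right) = - \frac{12212775}{144878}$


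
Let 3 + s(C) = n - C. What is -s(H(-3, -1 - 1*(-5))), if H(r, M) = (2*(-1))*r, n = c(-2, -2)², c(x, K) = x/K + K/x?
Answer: 5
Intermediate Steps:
c(x, K) = K/x + x/K
n = 4 (n = (-2/(-2) - 2/(-2))² = (-2*(-½) - 2*(-½))² = (1 + 1)² = 2² = 4)
H(r, M) = -2*r
s(C) = 1 - C (s(C) = -3 + (4 - C) = 1 - C)
-s(H(-3, -1 - 1*(-5))) = -(1 - (-2)*(-3)) = -(1 - 1*6) = -(1 - 6) = -1*(-5) = 5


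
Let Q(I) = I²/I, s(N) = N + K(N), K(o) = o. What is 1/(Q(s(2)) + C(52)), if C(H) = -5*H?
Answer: -1/256 ≈ -0.0039063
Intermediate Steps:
s(N) = 2*N (s(N) = N + N = 2*N)
Q(I) = I
1/(Q(s(2)) + C(52)) = 1/(2*2 - 5*52) = 1/(4 - 260) = 1/(-256) = -1/256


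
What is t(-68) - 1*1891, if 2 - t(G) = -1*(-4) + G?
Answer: -1825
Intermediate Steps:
t(G) = -2 - G (t(G) = 2 - (-1*(-4) + G) = 2 - (4 + G) = 2 + (-4 - G) = -2 - G)
t(-68) - 1*1891 = (-2 - 1*(-68)) - 1*1891 = (-2 + 68) - 1891 = 66 - 1891 = -1825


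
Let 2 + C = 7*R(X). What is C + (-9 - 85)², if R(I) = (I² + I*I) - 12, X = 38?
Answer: 28966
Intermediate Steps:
R(I) = -12 + 2*I² (R(I) = (I² + I²) - 12 = 2*I² - 12 = -12 + 2*I²)
C = 20130 (C = -2 + 7*(-12 + 2*38²) = -2 + 7*(-12 + 2*1444) = -2 + 7*(-12 + 2888) = -2 + 7*2876 = -2 + 20132 = 20130)
C + (-9 - 85)² = 20130 + (-9 - 85)² = 20130 + (-94)² = 20130 + 8836 = 28966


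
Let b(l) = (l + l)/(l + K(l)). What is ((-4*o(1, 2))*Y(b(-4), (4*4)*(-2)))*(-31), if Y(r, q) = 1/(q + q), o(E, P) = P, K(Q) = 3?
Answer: -31/8 ≈ -3.8750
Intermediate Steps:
b(l) = 2*l/(3 + l) (b(l) = (l + l)/(l + 3) = (2*l)/(3 + l) = 2*l/(3 + l))
Y(r, q) = 1/(2*q)
((-4*o(1, 2))*Y(b(-4), (4*4)*(-2)))*(-31) = ((-4*2)*(1/(2*(((4*4)*(-2))))))*(-31) = -4/(16*(-2))*(-31) = -4/(-32)*(-31) = -4*(-1)/32*(-31) = -8*(-1/64)*(-31) = (1/8)*(-31) = -31/8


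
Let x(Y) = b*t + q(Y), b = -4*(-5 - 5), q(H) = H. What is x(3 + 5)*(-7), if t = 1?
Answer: -336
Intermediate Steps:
b = 40 (b = -4*(-10) = 40)
x(Y) = 40 + Y (x(Y) = 40*1 + Y = 40 + Y)
x(3 + 5)*(-7) = (40 + (3 + 5))*(-7) = (40 + 8)*(-7) = 48*(-7) = -336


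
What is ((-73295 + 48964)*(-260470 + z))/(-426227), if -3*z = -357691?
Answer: -542605631/67299 ≈ -8062.6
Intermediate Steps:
z = 357691/3 (z = -⅓*(-357691) = 357691/3 ≈ 1.1923e+5)
((-73295 + 48964)*(-260470 + z))/(-426227) = ((-73295 + 48964)*(-260470 + 357691/3))/(-426227) = -24331*(-423719/3)*(-1/426227) = (10309506989/3)*(-1/426227) = -542605631/67299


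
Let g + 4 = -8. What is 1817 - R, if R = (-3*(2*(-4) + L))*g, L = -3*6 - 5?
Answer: 2933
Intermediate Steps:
g = -12 (g = -4 - 8 = -12)
L = -23 (L = -18 - 5 = -23)
R = -1116 (R = -3*(2*(-4) - 23)*(-12) = -3*(-8 - 23)*(-12) = -3*(-31)*(-12) = 93*(-12) = -1116)
1817 - R = 1817 - 1*(-1116) = 1817 + 1116 = 2933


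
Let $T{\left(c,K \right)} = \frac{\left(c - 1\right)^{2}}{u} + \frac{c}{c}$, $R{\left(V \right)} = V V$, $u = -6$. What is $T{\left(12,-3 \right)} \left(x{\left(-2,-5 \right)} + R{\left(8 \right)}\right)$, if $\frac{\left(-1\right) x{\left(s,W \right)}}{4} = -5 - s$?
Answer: $- \frac{4370}{3} \approx -1456.7$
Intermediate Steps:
$R{\left(V \right)} = V^{2}$
$x{\left(s,W \right)} = 20 + 4 s$ ($x{\left(s,W \right)} = - 4 \left(-5 - s\right) = 20 + 4 s$)
$T{\left(c,K \right)} = 1 - \frac{\left(-1 + c\right)^{2}}{6}$ ($T{\left(c,K \right)} = \frac{\left(c - 1\right)^{2}}{-6} + \frac{c}{c} = \left(-1 + c\right)^{2} \left(- \frac{1}{6}\right) + 1 = - \frac{\left(-1 + c\right)^{2}}{6} + 1 = 1 - \frac{\left(-1 + c\right)^{2}}{6}$)
$T{\left(12,-3 \right)} \left(x{\left(-2,-5 \right)} + R{\left(8 \right)}\right) = \left(1 - \frac{\left(-1 + 12\right)^{2}}{6}\right) \left(\left(20 + 4 \left(-2\right)\right) + 8^{2}\right) = \left(1 - \frac{11^{2}}{6}\right) \left(\left(20 - 8\right) + 64\right) = \left(1 - \frac{121}{6}\right) \left(12 + 64\right) = \left(1 - \frac{121}{6}\right) 76 = \left(- \frac{115}{6}\right) 76 = - \frac{4370}{3}$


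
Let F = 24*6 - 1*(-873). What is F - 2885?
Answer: -1868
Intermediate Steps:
F = 1017 (F = 144 + 873 = 1017)
F - 2885 = 1017 - 2885 = -1868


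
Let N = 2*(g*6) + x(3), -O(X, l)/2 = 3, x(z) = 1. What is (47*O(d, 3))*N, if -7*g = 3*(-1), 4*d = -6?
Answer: -12126/7 ≈ -1732.3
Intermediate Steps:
d = -3/2 (d = (1/4)*(-6) = -3/2 ≈ -1.5000)
O(X, l) = -6 (O(X, l) = -2*3 = -6)
g = 3/7 (g = -3*(-1)/7 = -1/7*(-3) = 3/7 ≈ 0.42857)
N = 43/7 (N = 2*((3/7)*6) + 1 = 2*(18/7) + 1 = 36/7 + 1 = 43/7 ≈ 6.1429)
(47*O(d, 3))*N = (47*(-6))*(43/7) = -282*43/7 = -12126/7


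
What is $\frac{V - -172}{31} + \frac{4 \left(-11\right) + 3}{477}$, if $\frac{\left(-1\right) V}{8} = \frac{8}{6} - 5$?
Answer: $\frac{94765}{14787} \approx 6.4087$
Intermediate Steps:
$V = \frac{88}{3}$ ($V = - 8 \left(\frac{8}{6} - 5\right) = - 8 \left(8 \cdot \frac{1}{6} - 5\right) = - 8 \left(\frac{4}{3} - 5\right) = \left(-8\right) \left(- \frac{11}{3}\right) = \frac{88}{3} \approx 29.333$)
$\frac{V - -172}{31} + \frac{4 \left(-11\right) + 3}{477} = \frac{\frac{88}{3} - -172}{31} + \frac{4 \left(-11\right) + 3}{477} = \left(\frac{88}{3} + 172\right) \frac{1}{31} + \left(-44 + 3\right) \frac{1}{477} = \frac{604}{3} \cdot \frac{1}{31} - \frac{41}{477} = \frac{604}{93} - \frac{41}{477} = \frac{94765}{14787}$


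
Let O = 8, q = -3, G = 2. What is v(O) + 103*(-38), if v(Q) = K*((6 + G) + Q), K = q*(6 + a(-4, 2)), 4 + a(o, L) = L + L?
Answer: -4202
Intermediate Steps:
a(o, L) = -4 + 2*L (a(o, L) = -4 + (L + L) = -4 + 2*L)
K = -18 (K = -3*(6 + (-4 + 2*2)) = -3*(6 + (-4 + 4)) = -3*(6 + 0) = -3*6 = -18)
v(Q) = -144 - 18*Q (v(Q) = -18*((6 + 2) + Q) = -18*(8 + Q) = -144 - 18*Q)
v(O) + 103*(-38) = (-144 - 18*8) + 103*(-38) = (-144 - 144) - 3914 = -288 - 3914 = -4202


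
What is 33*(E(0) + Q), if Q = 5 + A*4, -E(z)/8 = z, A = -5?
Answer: -495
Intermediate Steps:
E(z) = -8*z
Q = -15 (Q = 5 - 5*4 = 5 - 20 = -15)
33*(E(0) + Q) = 33*(-8*0 - 15) = 33*(0 - 15) = 33*(-15) = -495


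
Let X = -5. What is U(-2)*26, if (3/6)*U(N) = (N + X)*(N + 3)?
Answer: -364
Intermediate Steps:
U(N) = 2*(-5 + N)*(3 + N) (U(N) = 2*((N - 5)*(N + 3)) = 2*((-5 + N)*(3 + N)) = 2*(-5 + N)*(3 + N))
U(-2)*26 = (-30 - 4*(-2) + 2*(-2)²)*26 = (-30 + 8 + 2*4)*26 = (-30 + 8 + 8)*26 = -14*26 = -364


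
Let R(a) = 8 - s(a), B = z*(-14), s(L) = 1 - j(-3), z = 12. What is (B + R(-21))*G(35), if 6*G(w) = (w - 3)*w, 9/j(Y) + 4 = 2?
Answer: -92680/3 ≈ -30893.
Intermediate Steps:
j(Y) = -9/2 (j(Y) = 9/(-4 + 2) = 9/(-2) = 9*(-1/2) = -9/2)
s(L) = 11/2 (s(L) = 1 - 1*(-9/2) = 1 + 9/2 = 11/2)
G(w) = w*(-3 + w)/6 (G(w) = ((w - 3)*w)/6 = ((-3 + w)*w)/6 = (w*(-3 + w))/6 = w*(-3 + w)/6)
B = -168 (B = 12*(-14) = -168)
R(a) = 5/2 (R(a) = 8 - 1*11/2 = 8 - 11/2 = 5/2)
(B + R(-21))*G(35) = (-168 + 5/2)*((1/6)*35*(-3 + 35)) = -331*35*32/12 = -331/2*560/3 = -92680/3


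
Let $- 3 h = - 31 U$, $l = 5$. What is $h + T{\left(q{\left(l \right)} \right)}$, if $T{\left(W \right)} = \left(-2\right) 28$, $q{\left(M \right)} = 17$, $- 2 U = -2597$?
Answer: $\frac{80171}{6} \approx 13362.0$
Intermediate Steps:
$U = \frac{2597}{2}$ ($U = \left(- \frac{1}{2}\right) \left(-2597\right) = \frac{2597}{2} \approx 1298.5$)
$T{\left(W \right)} = -56$
$h = \frac{80507}{6}$ ($h = - \frac{\left(-31\right) \frac{2597}{2}}{3} = \left(- \frac{1}{3}\right) \left(- \frac{80507}{2}\right) = \frac{80507}{6} \approx 13418.0$)
$h + T{\left(q{\left(l \right)} \right)} = \frac{80507}{6} - 56 = \frac{80171}{6}$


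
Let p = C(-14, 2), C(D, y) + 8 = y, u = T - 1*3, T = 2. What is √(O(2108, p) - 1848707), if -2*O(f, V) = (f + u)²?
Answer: I*√16273726/2 ≈ 2017.0*I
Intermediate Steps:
u = -1 (u = 2 - 1*3 = 2 - 3 = -1)
C(D, y) = -8 + y
p = -6 (p = -8 + 2 = -6)
O(f, V) = -(-1 + f)²/2 (O(f, V) = -(f - 1)²/2 = -(-1 + f)²/2)
√(O(2108, p) - 1848707) = √(-(-1 + 2108)²/2 - 1848707) = √(-½*2107² - 1848707) = √(-½*4439449 - 1848707) = √(-4439449/2 - 1848707) = √(-8136863/2) = I*√16273726/2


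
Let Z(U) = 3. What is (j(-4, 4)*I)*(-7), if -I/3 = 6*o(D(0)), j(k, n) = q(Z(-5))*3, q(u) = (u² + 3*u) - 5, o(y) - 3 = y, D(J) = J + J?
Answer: 14742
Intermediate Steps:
D(J) = 2*J
o(y) = 3 + y
q(u) = -5 + u² + 3*u
j(k, n) = 39 (j(k, n) = (-5 + 3² + 3*3)*3 = (-5 + 9 + 9)*3 = 13*3 = 39)
I = -54 (I = -18*(3 + 2*0) = -18*(3 + 0) = -18*3 = -3*18 = -54)
(j(-4, 4)*I)*(-7) = (39*(-54))*(-7) = -2106*(-7) = 14742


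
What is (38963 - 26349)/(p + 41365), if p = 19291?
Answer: 371/1784 ≈ 0.20796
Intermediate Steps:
(38963 - 26349)/(p + 41365) = (38963 - 26349)/(19291 + 41365) = 12614/60656 = 12614*(1/60656) = 371/1784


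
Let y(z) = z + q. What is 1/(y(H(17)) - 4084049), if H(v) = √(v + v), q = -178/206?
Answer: -21663842504/88476213033680895 - 10609*√34/176952426067361790 ≈ -2.4486e-7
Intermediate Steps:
q = -89/103 (q = -178*1/206 = -89/103 ≈ -0.86408)
H(v) = √2*√v (H(v) = √(2*v) = √2*√v)
y(z) = -89/103 + z (y(z) = z - 89/103 = -89/103 + z)
1/(y(H(17)) - 4084049) = 1/((-89/103 + √2*√17) - 4084049) = 1/((-89/103 + √34) - 4084049) = 1/(-420657136/103 + √34)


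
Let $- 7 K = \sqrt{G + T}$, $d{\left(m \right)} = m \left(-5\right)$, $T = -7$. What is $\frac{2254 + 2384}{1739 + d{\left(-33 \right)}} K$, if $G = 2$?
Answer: $- \frac{2319 i \sqrt{5}}{6664} \approx - 0.77813 i$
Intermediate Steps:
$d{\left(m \right)} = - 5 m$
$K = - \frac{i \sqrt{5}}{7}$ ($K = - \frac{\sqrt{2 - 7}}{7} = - \frac{\sqrt{-5}}{7} = - \frac{i \sqrt{5}}{7} \approx - 0.31944 i$)
$\frac{2254 + 2384}{1739 + d{\left(-33 \right)}} K = \frac{2254 + 2384}{1739 - -165} \left(- \frac{i \sqrt{5}}{7}\right) = \frac{4638}{1739 + 165} \left(- \frac{i \sqrt{5}}{7}\right) = \frac{4638}{1904} \left(- \frac{i \sqrt{5}}{7}\right) = 4638 \cdot \frac{1}{1904} \left(- \frac{i \sqrt{5}}{7}\right) = \frac{2319 \left(- \frac{i \sqrt{5}}{7}\right)}{952} = - \frac{2319 i \sqrt{5}}{6664}$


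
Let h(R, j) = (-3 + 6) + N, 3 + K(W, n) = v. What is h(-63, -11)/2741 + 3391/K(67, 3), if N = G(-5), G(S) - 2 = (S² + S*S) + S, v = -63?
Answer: -9291431/180906 ≈ -51.361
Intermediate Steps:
K(W, n) = -66 (K(W, n) = -3 - 63 = -66)
G(S) = 2 + S + 2*S² (G(S) = 2 + ((S² + S*S) + S) = 2 + ((S² + S²) + S) = 2 + (2*S² + S) = 2 + (S + 2*S²) = 2 + S + 2*S²)
N = 47 (N = 2 - 5 + 2*(-5)² = 2 - 5 + 2*25 = 2 - 5 + 50 = 47)
h(R, j) = 50 (h(R, j) = (-3 + 6) + 47 = 3 + 47 = 50)
h(-63, -11)/2741 + 3391/K(67, 3) = 50/2741 + 3391/(-66) = 50*(1/2741) + 3391*(-1/66) = 50/2741 - 3391/66 = -9291431/180906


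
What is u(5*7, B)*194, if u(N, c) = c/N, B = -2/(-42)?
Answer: 194/735 ≈ 0.26395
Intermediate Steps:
B = 1/21 (B = -2*(-1/42) = 1/21 ≈ 0.047619)
u(5*7, B)*194 = (1/(21*((5*7))))*194 = ((1/21)/35)*194 = ((1/21)*(1/35))*194 = (1/735)*194 = 194/735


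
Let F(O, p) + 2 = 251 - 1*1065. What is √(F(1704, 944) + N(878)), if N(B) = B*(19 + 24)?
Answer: √36938 ≈ 192.19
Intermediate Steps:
N(B) = 43*B (N(B) = B*43 = 43*B)
F(O, p) = -816 (F(O, p) = -2 + (251 - 1*1065) = -2 + (251 - 1065) = -2 - 814 = -816)
√(F(1704, 944) + N(878)) = √(-816 + 43*878) = √(-816 + 37754) = √36938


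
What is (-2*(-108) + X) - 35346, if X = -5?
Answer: -35135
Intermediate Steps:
(-2*(-108) + X) - 35346 = (-2*(-108) - 5) - 35346 = (216 - 5) - 35346 = 211 - 35346 = -35135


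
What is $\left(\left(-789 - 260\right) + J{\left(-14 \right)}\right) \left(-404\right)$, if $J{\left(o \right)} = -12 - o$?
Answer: $422988$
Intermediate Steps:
$\left(\left(-789 - 260\right) + J{\left(-14 \right)}\right) \left(-404\right) = \left(\left(-789 - 260\right) - -2\right) \left(-404\right) = \left(-1049 + \left(-12 + 14\right)\right) \left(-404\right) = \left(-1049 + 2\right) \left(-404\right) = \left(-1047\right) \left(-404\right) = 422988$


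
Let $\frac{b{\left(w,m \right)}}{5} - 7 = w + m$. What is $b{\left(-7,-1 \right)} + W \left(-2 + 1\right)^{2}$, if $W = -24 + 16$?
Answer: $-13$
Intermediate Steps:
$b{\left(w,m \right)} = 35 + 5 m + 5 w$ ($b{\left(w,m \right)} = 35 + 5 \left(w + m\right) = 35 + 5 \left(m + w\right) = 35 + \left(5 m + 5 w\right) = 35 + 5 m + 5 w$)
$W = -8$
$b{\left(-7,-1 \right)} + W \left(-2 + 1\right)^{2} = \left(35 + 5 \left(-1\right) + 5 \left(-7\right)\right) - 8 \left(-2 + 1\right)^{2} = \left(35 - 5 - 35\right) - 8 \left(-1\right)^{2} = -5 - 8 = -13$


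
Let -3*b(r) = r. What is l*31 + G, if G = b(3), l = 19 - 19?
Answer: -1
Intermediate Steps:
l = 0
b(r) = -r/3
G = -1 (G = -1/3*3 = -1)
l*31 + G = 0*31 - 1 = 0 - 1 = -1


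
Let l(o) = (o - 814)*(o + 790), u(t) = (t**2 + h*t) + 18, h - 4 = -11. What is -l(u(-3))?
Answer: 641908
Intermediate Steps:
h = -7 (h = 4 - 11 = -7)
u(t) = 18 + t**2 - 7*t (u(t) = (t**2 - 7*t) + 18 = 18 + t**2 - 7*t)
l(o) = (-814 + o)*(790 + o)
-l(u(-3)) = -(-643060 + (18 + (-3)**2 - 7*(-3))**2 - 24*(18 + (-3)**2 - 7*(-3))) = -(-643060 + (18 + 9 + 21)**2 - 24*(18 + 9 + 21)) = -(-643060 + 48**2 - 24*48) = -(-643060 + 2304 - 1152) = -1*(-641908) = 641908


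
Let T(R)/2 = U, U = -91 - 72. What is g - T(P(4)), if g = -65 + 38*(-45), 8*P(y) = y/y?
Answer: -1449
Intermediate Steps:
U = -163
P(y) = ⅛ (P(y) = (y/y)/8 = (⅛)*1 = ⅛)
g = -1775 (g = -65 - 1710 = -1775)
T(R) = -326 (T(R) = 2*(-163) = -326)
g - T(P(4)) = -1775 - 1*(-326) = -1775 + 326 = -1449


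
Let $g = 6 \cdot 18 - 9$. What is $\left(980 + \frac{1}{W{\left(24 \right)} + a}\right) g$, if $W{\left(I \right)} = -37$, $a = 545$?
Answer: $\frac{49286259}{508} \approx 97020.0$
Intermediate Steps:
$g = 99$ ($g = 108 - 9 = 99$)
$\left(980 + \frac{1}{W{\left(24 \right)} + a}\right) g = \left(980 + \frac{1}{-37 + 545}\right) 99 = \left(980 + \frac{1}{508}\right) 99 = \frac{497841}{508} \cdot 99 = \frac{49286259}{508}$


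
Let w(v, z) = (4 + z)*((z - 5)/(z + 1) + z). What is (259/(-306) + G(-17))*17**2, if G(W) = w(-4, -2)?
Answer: 47617/18 ≈ 2645.4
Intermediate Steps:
w(v, z) = (4 + z)*(z + (-5 + z)/(1 + z)) (w(v, z) = (4 + z)*((-5 + z)/(1 + z) + z) = (4 + z)*(z + (-5 + z)/(1 + z)))
G(W) = 10 (G(W) = (-20 + (-2)**3 + 3*(-2) + 6*(-2)**2)/(1 - 2) = (-20 - 8 - 6 + 6*4)/(-1) = -(-20 - 8 - 6 + 24) = -1*(-10) = 10)
(259/(-306) + G(-17))*17**2 = (259/(-306) + 10)*17**2 = (259*(-1/306) + 10)*289 = (-259/306 + 10)*289 = (2801/306)*289 = 47617/18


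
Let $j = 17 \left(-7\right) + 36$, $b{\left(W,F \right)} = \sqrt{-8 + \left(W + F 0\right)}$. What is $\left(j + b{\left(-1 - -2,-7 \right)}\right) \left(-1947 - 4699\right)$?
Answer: $551618 - 6646 i \sqrt{7} \approx 5.5162 \cdot 10^{5} - 17584.0 i$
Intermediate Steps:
$b{\left(W,F \right)} = \sqrt{-8 + W}$ ($b{\left(W,F \right)} = \sqrt{-8 + \left(W + 0\right)} = \sqrt{-8 + W}$)
$j = -83$ ($j = -119 + 36 = -83$)
$\left(j + b{\left(-1 - -2,-7 \right)}\right) \left(-1947 - 4699\right) = \left(-83 + \sqrt{-8 - -1}\right) \left(-1947 - 4699\right) = \left(-83 + \sqrt{-8 + \left(-1 + 2\right)}\right) \left(-6646\right) = \left(-83 + \sqrt{-8 + 1}\right) \left(-6646\right) = \left(-83 + \sqrt{-7}\right) \left(-6646\right) = \left(-83 + i \sqrt{7}\right) \left(-6646\right) = 551618 - 6646 i \sqrt{7}$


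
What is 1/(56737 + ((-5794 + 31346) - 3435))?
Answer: 1/78854 ≈ 1.2682e-5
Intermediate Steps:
1/(56737 + ((-5794 + 31346) - 3435)) = 1/(56737 + (25552 - 3435)) = 1/(56737 + 22117) = 1/78854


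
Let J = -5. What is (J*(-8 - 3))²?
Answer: 3025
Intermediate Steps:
(J*(-8 - 3))² = (-5*(-8 - 3))² = (-5*(-11))² = 55² = 3025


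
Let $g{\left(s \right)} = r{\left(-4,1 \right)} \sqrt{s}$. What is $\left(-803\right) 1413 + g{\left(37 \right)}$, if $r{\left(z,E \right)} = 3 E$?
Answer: $-1134639 + 3 \sqrt{37} \approx -1.1346 \cdot 10^{6}$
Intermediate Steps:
$g{\left(s \right)} = 3 \sqrt{s}$ ($g{\left(s \right)} = 3 \cdot 1 \sqrt{s} = 3 \sqrt{s}$)
$\left(-803\right) 1413 + g{\left(37 \right)} = \left(-803\right) 1413 + 3 \sqrt{37} = -1134639 + 3 \sqrt{37}$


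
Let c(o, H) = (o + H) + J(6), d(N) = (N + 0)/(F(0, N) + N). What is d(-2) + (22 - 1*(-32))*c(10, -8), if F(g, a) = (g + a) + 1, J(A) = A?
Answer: 1298/3 ≈ 432.67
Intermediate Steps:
F(g, a) = 1 + a + g (F(g, a) = (a + g) + 1 = 1 + a + g)
d(N) = N/(1 + 2*N) (d(N) = (N + 0)/((1 + N + 0) + N) = N/((1 + N) + N) = N/(1 + 2*N))
c(o, H) = 6 + H + o (c(o, H) = (o + H) + 6 = (H + o) + 6 = 6 + H + o)
d(-2) + (22 - 1*(-32))*c(10, -8) = -2/(1 + 2*(-2)) + (22 - 1*(-32))*(6 - 8 + 10) = -2/(1 - 4) + (22 + 32)*8 = -2/(-3) + 54*8 = -2*(-⅓) + 432 = ⅔ + 432 = 1298/3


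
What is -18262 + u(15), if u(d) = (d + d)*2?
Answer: -18202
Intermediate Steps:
u(d) = 4*d (u(d) = (2*d)*2 = 4*d)
-18262 + u(15) = -18262 + 4*15 = -18262 + 60 = -18202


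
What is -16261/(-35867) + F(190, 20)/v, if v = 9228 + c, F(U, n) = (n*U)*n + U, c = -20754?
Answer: -1272641222/206701521 ≈ -6.1569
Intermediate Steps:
F(U, n) = U + U*n² (F(U, n) = (U*n)*n + U = U*n² + U = U + U*n²)
v = -11526 (v = 9228 - 20754 = -11526)
-16261/(-35867) + F(190, 20)/v = -16261/(-35867) + (190*(1 + 20²))/(-11526) = -16261*(-1/35867) + (190*(1 + 400))*(-1/11526) = 16261/35867 + (190*401)*(-1/11526) = 16261/35867 + 76190*(-1/11526) = 16261/35867 - 38095/5763 = -1272641222/206701521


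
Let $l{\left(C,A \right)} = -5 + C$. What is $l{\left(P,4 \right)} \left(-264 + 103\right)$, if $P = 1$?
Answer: $644$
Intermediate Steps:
$l{\left(P,4 \right)} \left(-264 + 103\right) = \left(-5 + 1\right) \left(-264 + 103\right) = \left(-4\right) \left(-161\right) = 644$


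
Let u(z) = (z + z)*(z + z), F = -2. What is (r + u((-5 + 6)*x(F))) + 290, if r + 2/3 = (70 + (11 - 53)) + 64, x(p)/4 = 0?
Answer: 1144/3 ≈ 381.33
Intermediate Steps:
x(p) = 0 (x(p) = 4*0 = 0)
r = 274/3 (r = -⅔ + ((70 + (11 - 53)) + 64) = -⅔ + ((70 - 42) + 64) = -⅔ + (28 + 64) = -⅔ + 92 = 274/3 ≈ 91.333)
u(z) = 4*z² (u(z) = (2*z)*(2*z) = 4*z²)
(r + u((-5 + 6)*x(F))) + 290 = (274/3 + 4*((-5 + 6)*0)²) + 290 = (274/3 + 4*(1*0)²) + 290 = (274/3 + 4*0²) + 290 = (274/3 + 4*0) + 290 = (274/3 + 0) + 290 = 274/3 + 290 = 1144/3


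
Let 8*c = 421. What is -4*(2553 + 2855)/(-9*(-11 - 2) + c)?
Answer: -173056/1357 ≈ -127.53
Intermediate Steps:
c = 421/8 (c = (⅛)*421 = 421/8 ≈ 52.625)
-4*(2553 + 2855)/(-9*(-11 - 2) + c) = -4*(2553 + 2855)/(-9*(-11 - 2) + 421/8) = -21632/(-9*(-13) + 421/8) = -21632/(117 + 421/8) = -21632/1357/8 = -21632*8/1357 = -4*43264/1357 = -173056/1357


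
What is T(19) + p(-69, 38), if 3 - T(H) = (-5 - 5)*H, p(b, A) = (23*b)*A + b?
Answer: -60182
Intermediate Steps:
p(b, A) = b + 23*A*b (p(b, A) = 23*A*b + b = b + 23*A*b)
T(H) = 3 + 10*H (T(H) = 3 - (-5 - 5)*H = 3 - (-10)*H = 3 + 10*H)
T(19) + p(-69, 38) = (3 + 10*19) - 69*(1 + 23*38) = (3 + 190) - 69*(1 + 874) = 193 - 69*875 = 193 - 60375 = -60182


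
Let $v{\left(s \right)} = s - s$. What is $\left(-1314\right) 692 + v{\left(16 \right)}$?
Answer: $-909288$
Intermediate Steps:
$v{\left(s \right)} = 0$
$\left(-1314\right) 692 + v{\left(16 \right)} = \left(-1314\right) 692 + 0 = -909288 + 0 = -909288$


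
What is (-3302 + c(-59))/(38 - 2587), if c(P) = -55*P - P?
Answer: -2/2549 ≈ -0.00078462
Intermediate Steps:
c(P) = -56*P
(-3302 + c(-59))/(38 - 2587) = (-3302 - 56*(-59))/(38 - 2587) = (-3302 + 3304)/(-2549) = 2*(-1/2549) = -2/2549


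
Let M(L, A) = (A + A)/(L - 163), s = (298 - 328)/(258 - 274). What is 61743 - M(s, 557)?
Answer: 79595639/1289 ≈ 61750.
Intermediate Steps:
s = 15/8 (s = -30/(-16) = -30*(-1/16) = 15/8 ≈ 1.8750)
M(L, A) = 2*A/(-163 + L) (M(L, A) = (2*A)/(-163 + L) = 2*A/(-163 + L))
61743 - M(s, 557) = 61743 - 2*557/(-163 + 15/8) = 61743 - 2*557/(-1289/8) = 61743 - 2*557*(-8)/1289 = 61743 - 1*(-8912/1289) = 61743 + 8912/1289 = 79595639/1289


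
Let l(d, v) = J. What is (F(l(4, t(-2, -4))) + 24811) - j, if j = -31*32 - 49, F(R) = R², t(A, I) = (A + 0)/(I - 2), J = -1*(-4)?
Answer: 25868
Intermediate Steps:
J = 4
t(A, I) = A/(-2 + I)
l(d, v) = 4
j = -1041 (j = -992 - 49 = -1041)
(F(l(4, t(-2, -4))) + 24811) - j = (4² + 24811) - 1*(-1041) = (16 + 24811) + 1041 = 24827 + 1041 = 25868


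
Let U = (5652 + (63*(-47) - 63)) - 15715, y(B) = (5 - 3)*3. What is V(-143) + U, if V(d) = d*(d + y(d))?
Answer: 6504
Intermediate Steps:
y(B) = 6 (y(B) = 2*3 = 6)
V(d) = d*(6 + d) (V(d) = d*(d + 6) = d*(6 + d))
U = -13087 (U = (5652 + (-2961 - 63)) - 15715 = (5652 - 3024) - 15715 = 2628 - 15715 = -13087)
V(-143) + U = -143*(6 - 143) - 13087 = -143*(-137) - 13087 = 19591 - 13087 = 6504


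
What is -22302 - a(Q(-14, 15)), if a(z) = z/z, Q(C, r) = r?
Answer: -22303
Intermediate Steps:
a(z) = 1
-22302 - a(Q(-14, 15)) = -22302 - 1*1 = -22302 - 1 = -22303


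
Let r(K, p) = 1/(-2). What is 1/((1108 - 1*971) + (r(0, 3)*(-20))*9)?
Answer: 1/227 ≈ 0.0044053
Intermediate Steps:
r(K, p) = -1/2
1/((1108 - 1*971) + (r(0, 3)*(-20))*9) = 1/((1108 - 1*971) - 1/2*(-20)*9) = 1/((1108 - 971) + 10*9) = 1/(137 + 90) = 1/227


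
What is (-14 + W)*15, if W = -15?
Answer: -435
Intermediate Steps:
(-14 + W)*15 = (-14 - 15)*15 = -29*15 = -435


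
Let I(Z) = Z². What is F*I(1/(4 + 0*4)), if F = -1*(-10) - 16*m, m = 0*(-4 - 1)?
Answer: 5/8 ≈ 0.62500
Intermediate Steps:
m = 0 (m = 0*(-5) = 0)
F = 10 (F = -1*(-10) - 16*0 = 10 + 0 = 10)
F*I(1/(4 + 0*4)) = 10*(1/(4 + 0*4))² = 10*(1/(4 + 0))² = 10*(1/4)² = 10*(¼)² = 10*(1/16) = 5/8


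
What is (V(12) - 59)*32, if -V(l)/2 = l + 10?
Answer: -3296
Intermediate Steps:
V(l) = -20 - 2*l (V(l) = -2*(l + 10) = -2*(10 + l) = -20 - 2*l)
(V(12) - 59)*32 = ((-20 - 2*12) - 59)*32 = ((-20 - 24) - 59)*32 = (-44 - 59)*32 = -103*32 = -3296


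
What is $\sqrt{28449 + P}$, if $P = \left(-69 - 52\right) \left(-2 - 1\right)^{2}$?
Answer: $12 \sqrt{190} \approx 165.41$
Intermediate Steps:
$P = -1089$ ($P = - 121 \left(-3\right)^{2} = \left(-121\right) 9 = -1089$)
$\sqrt{28449 + P} = \sqrt{28449 - 1089} = \sqrt{27360} = 12 \sqrt{190}$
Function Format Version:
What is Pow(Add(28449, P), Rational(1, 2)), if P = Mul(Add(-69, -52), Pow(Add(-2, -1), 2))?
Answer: Mul(12, Pow(190, Rational(1, 2))) ≈ 165.41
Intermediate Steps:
P = -1089 (P = Mul(-121, Pow(-3, 2)) = Mul(-121, 9) = -1089)
Pow(Add(28449, P), Rational(1, 2)) = Pow(Add(28449, -1089), Rational(1, 2)) = Pow(27360, Rational(1, 2)) = Mul(12, Pow(190, Rational(1, 2)))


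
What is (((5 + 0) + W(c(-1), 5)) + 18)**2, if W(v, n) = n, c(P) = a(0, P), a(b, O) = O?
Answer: 784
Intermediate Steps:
c(P) = P
(((5 + 0) + W(c(-1), 5)) + 18)**2 = (((5 + 0) + 5) + 18)**2 = ((5 + 5) + 18)**2 = (10 + 18)**2 = 28**2 = 784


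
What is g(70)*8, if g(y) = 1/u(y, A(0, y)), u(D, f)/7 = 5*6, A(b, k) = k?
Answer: 4/105 ≈ 0.038095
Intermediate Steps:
u(D, f) = 210 (u(D, f) = 7*(5*6) = 7*30 = 210)
g(y) = 1/210
g(70)*8 = (1/210)*8 = 4/105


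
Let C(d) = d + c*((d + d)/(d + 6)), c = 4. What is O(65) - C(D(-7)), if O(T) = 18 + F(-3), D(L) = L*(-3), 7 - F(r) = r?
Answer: 7/9 ≈ 0.77778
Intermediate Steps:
F(r) = 7 - r
D(L) = -3*L
C(d) = d + 8*d/(6 + d) (C(d) = d + 4*((d + d)/(d + 6)) = d + 4*((2*d)/(6 + d)) = d + 4*(2*d/(6 + d)) = d + 8*d/(6 + d))
O(T) = 28 (O(T) = 18 + (7 - 1*(-3)) = 18 + (7 + 3) = 18 + 10 = 28)
O(65) - C(D(-7)) = 28 - (-3*(-7))*(14 - 3*(-7))/(6 - 3*(-7)) = 28 - 21*(14 + 21)/(6 + 21) = 28 - 21*35/27 = 28 - 1*245/9 = 28 - 245/9 = 7/9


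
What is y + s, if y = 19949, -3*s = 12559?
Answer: 47288/3 ≈ 15763.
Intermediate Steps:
s = -12559/3 (s = -⅓*12559 = -12559/3 ≈ -4186.3)
y + s = 19949 - 12559/3 = 47288/3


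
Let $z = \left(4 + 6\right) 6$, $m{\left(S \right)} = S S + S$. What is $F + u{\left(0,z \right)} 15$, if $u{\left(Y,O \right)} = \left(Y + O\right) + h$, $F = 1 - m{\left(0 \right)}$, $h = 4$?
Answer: $961$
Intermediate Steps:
$m{\left(S \right)} = S + S^{2}$ ($m{\left(S \right)} = S^{2} + S = S + S^{2}$)
$z = 60$ ($z = 10 \cdot 6 = 60$)
$F = 1$ ($F = 1 - 0 \left(1 + 0\right) = 1 - 0 \cdot 1 = 1 - 0 = 1 + 0 = 1$)
$u{\left(Y,O \right)} = 4 + O + Y$ ($u{\left(Y,O \right)} = \left(Y + O\right) + 4 = \left(O + Y\right) + 4 = 4 + O + Y$)
$F + u{\left(0,z \right)} 15 = 1 + \left(4 + 60 + 0\right) 15 = 1 + 64 \cdot 15 = 1 + 960 = 961$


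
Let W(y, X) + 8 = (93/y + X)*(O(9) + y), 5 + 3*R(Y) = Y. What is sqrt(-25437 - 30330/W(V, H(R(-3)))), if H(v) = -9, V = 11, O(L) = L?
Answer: I*sqrt(64444458)/52 ≈ 154.38*I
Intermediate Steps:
R(Y) = -5/3 + Y/3
W(y, X) = -8 + (9 + y)*(X + 93/y) (W(y, X) = -8 + (93/y + X)*(9 + y) = -8 + (X + 93/y)*(9 + y) = -8 + (9 + y)*(X + 93/y))
sqrt(-25437 - 30330/W(V, H(R(-3)))) = sqrt(-25437 - 30330/(85 + 9*(-9) + 837/11 - 9*11)) = sqrt(-25437 - 30330/(85 - 81 + 837*(1/11) - 99)) = sqrt(-25437 - 30330/(85 - 81 + 837/11 - 99)) = sqrt(-25437 - 30330/(-208/11)) = sqrt(-25437 - 30330*(-11/208)) = sqrt(-25437 + 166815/104) = sqrt(-2478633/104) = I*sqrt(64444458)/52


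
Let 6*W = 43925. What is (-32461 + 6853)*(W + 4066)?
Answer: -291594028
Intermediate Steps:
W = 43925/6 (W = (⅙)*43925 = 43925/6 ≈ 7320.8)
(-32461 + 6853)*(W + 4066) = (-32461 + 6853)*(43925/6 + 4066) = -25608*68321/6 = -291594028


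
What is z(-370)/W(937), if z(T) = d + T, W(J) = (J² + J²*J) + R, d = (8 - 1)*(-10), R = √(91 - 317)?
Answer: -36235536568/67820976775354631 + 44*I*√226/67820976775354631 ≈ -5.3428e-7 + 9.7531e-15*I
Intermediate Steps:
R = I*√226 (R = √(-226) = I*√226 ≈ 15.033*I)
d = -70 (d = 7*(-10) = -70)
W(J) = J² + J³ + I*√226 (W(J) = (J² + J²*J) + I*√226 = (J² + J³) + I*√226 = J² + J³ + I*√226)
z(T) = -70 + T
z(-370)/W(937) = (-70 - 370)/(937² + 937³ + I*√226) = -440/(877969 + 822656953 + I*√226) = -440/(823534922 + I*√226)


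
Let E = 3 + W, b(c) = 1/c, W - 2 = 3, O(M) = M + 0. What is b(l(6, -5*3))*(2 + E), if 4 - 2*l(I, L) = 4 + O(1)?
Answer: -20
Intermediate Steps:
O(M) = M
W = 5 (W = 2 + 3 = 5)
l(I, L) = -½ (l(I, L) = 2 - (4 + 1)/2 = 2 - ½*5 = 2 - 5/2 = -½)
E = 8 (E = 3 + 5 = 8)
b(l(6, -5*3))*(2 + E) = (2 + 8)/(-½) = -2*10 = -20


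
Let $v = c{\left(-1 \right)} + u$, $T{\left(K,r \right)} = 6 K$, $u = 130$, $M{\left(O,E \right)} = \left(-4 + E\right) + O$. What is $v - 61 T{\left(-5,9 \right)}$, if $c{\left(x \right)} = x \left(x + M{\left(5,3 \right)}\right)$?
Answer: $1957$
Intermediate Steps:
$M{\left(O,E \right)} = -4 + E + O$
$c{\left(x \right)} = x \left(4 + x\right)$ ($c{\left(x \right)} = x \left(x + \left(-4 + 3 + 5\right)\right) = x \left(x + 4\right) = x \left(4 + x\right)$)
$v = 127$ ($v = - (4 - 1) + 130 = \left(-1\right) 3 + 130 = -3 + 130 = 127$)
$v - 61 T{\left(-5,9 \right)} = 127 - 61 \cdot 6 \left(-5\right) = 127 - -1830 = 127 + 1830 = 1957$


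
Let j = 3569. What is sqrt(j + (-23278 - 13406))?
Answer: I*sqrt(33115) ≈ 181.98*I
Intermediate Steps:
sqrt(j + (-23278 - 13406)) = sqrt(3569 + (-23278 - 13406)) = sqrt(3569 - 36684) = sqrt(-33115) = I*sqrt(33115)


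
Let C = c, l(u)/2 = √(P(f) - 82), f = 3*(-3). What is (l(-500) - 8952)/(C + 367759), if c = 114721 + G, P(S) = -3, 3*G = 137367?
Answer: -8952/528269 + 2*I*√85/528269 ≈ -0.016946 + 3.4905e-5*I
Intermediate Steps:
G = 45789 (G = (⅓)*137367 = 45789)
f = -9
l(u) = 2*I*√85 (l(u) = 2*√(-3 - 82) = 2*√(-85) = 2*(I*√85) = 2*I*√85)
c = 160510 (c = 114721 + 45789 = 160510)
C = 160510
(l(-500) - 8952)/(C + 367759) = (2*I*√85 - 8952)/(160510 + 367759) = (-8952 + 2*I*√85)/528269 = (-8952 + 2*I*√85)*(1/528269) = -8952/528269 + 2*I*√85/528269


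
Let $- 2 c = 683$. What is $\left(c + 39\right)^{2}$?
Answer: $\frac{366025}{4} \approx 91506.0$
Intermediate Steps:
$c = - \frac{683}{2}$ ($c = \left(- \frac{1}{2}\right) 683 = - \frac{683}{2} \approx -341.5$)
$\left(c + 39\right)^{2} = \left(- \frac{683}{2} + 39\right)^{2} = \left(- \frac{605}{2}\right)^{2} = \frac{366025}{4}$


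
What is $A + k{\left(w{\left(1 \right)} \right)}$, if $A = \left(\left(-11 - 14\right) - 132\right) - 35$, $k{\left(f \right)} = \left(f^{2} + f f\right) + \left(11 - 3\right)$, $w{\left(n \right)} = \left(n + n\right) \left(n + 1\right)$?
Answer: $-152$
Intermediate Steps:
$w{\left(n \right)} = 2 n \left(1 + n\right)$
$k{\left(f \right)} = 8 + 2 f^{2}$ ($k{\left(f \right)} = \left(f^{2} + f^{2}\right) + \left(11 - 3\right) = 2 f^{2} + 8 = 8 + 2 f^{2}$)
$A = -192$ ($A = \left(-25 - 132\right) - 35 = -157 - 35 = -192$)
$A + k{\left(w{\left(1 \right)} \right)} = -192 + \left(8 + 2 \left(2 \cdot 1 \left(1 + 1\right)\right)^{2}\right) = -192 + \left(8 + 2 \left(2 \cdot 1 \cdot 2\right)^{2}\right) = -192 + \left(8 + 2 \cdot 4^{2}\right) = -192 + \left(8 + 2 \cdot 16\right) = -192 + \left(8 + 32\right) = -192 + 40 = -152$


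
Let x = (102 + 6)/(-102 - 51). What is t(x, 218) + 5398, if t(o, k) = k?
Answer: 5616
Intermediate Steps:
x = -12/17 (x = 108/(-153) = 108*(-1/153) = -12/17 ≈ -0.70588)
t(x, 218) + 5398 = 218 + 5398 = 5616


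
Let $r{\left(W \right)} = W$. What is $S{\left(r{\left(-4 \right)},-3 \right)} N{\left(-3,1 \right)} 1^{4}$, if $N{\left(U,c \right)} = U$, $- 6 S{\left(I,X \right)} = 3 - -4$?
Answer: $\frac{7}{2} \approx 3.5$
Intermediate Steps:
$S{\left(I,X \right)} = - \frac{7}{6}$ ($S{\left(I,X \right)} = - \frac{3 - -4}{6} = - \frac{3 + 4}{6} = \left(- \frac{1}{6}\right) 7 = - \frac{7}{6}$)
$S{\left(r{\left(-4 \right)},-3 \right)} N{\left(-3,1 \right)} 1^{4} = \left(- \frac{7}{6}\right) \left(-3\right) 1^{4} = \frac{7}{2} \cdot 1 = \frac{7}{2}$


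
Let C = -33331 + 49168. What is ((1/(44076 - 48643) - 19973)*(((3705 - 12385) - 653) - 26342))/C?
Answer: 1084718495700/24109193 ≈ 44992.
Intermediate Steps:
C = 15837
((1/(44076 - 48643) - 19973)*(((3705 - 12385) - 653) - 26342))/C = ((1/(44076 - 48643) - 19973)*(((3705 - 12385) - 653) - 26342))/15837 = ((1/(-4567) - 19973)*((-8680 - 653) - 26342))*(1/15837) = ((-1/4567 - 19973)*(-9333 - 26342))*(1/15837) = -91216692/4567*(-35675)*(1/15837) = (3254155487100/4567)*(1/15837) = 1084718495700/24109193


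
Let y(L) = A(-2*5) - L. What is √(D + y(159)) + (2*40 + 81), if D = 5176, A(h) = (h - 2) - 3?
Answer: 161 + √5002 ≈ 231.72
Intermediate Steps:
A(h) = -5 + h (A(h) = (-2 + h) - 3 = -5 + h)
y(L) = -15 - L (y(L) = (-5 - 2*5) - L = (-5 - 10) - L = -15 - L)
√(D + y(159)) + (2*40 + 81) = √(5176 + (-15 - 1*159)) + (2*40 + 81) = √(5176 + (-15 - 159)) + (80 + 81) = √(5176 - 174) + 161 = √5002 + 161 = 161 + √5002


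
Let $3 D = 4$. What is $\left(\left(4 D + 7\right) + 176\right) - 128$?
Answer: $\frac{181}{3} \approx 60.333$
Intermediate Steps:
$D = \frac{4}{3}$ ($D = \frac{1}{3} \cdot 4 = \frac{4}{3} \approx 1.3333$)
$\left(\left(4 D + 7\right) + 176\right) - 128 = \left(\left(4 \cdot \frac{4}{3} + 7\right) + 176\right) - 128 = \left(\left(\frac{16}{3} + 7\right) + 176\right) - 128 = \left(\frac{37}{3} + 176\right) - 128 = \frac{565}{3} - 128 = \frac{181}{3}$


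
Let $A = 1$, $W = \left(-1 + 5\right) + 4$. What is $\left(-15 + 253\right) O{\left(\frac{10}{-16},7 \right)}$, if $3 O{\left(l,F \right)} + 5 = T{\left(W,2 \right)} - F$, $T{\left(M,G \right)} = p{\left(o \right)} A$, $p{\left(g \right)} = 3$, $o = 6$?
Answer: $-714$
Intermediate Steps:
$W = 8$ ($W = 4 + 4 = 8$)
$T{\left(M,G \right)} = 3$ ($T{\left(M,G \right)} = 3 \cdot 1 = 3$)
$O{\left(l,F \right)} = - \frac{2}{3} - \frac{F}{3}$ ($O{\left(l,F \right)} = - \frac{5}{3} + \frac{3 - F}{3} = - \frac{5}{3} - \left(-1 + \frac{F}{3}\right) = - \frac{2}{3} - \frac{F}{3}$)
$\left(-15 + 253\right) O{\left(\frac{10}{-16},7 \right)} = \left(-15 + 253\right) \left(- \frac{2}{3} - \frac{7}{3}\right) = 238 \left(- \frac{2}{3} - \frac{7}{3}\right) = 238 \left(-3\right) = -714$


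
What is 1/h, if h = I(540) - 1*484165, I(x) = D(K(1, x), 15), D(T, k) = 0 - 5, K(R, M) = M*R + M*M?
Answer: -1/484170 ≈ -2.0654e-6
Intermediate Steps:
K(R, M) = M² + M*R (K(R, M) = M*R + M² = M² + M*R)
D(T, k) = -5
I(x) = -5
h = -484170 (h = -5 - 1*484165 = -5 - 484165 = -484170)
1/h = 1/(-484170) = -1/484170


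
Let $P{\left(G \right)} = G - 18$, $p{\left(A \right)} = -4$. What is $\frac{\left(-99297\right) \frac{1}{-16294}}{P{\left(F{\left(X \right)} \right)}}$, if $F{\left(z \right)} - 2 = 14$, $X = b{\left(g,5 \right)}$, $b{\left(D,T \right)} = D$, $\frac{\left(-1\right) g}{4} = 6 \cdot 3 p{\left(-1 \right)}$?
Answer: $- \frac{99297}{32588} \approx -3.047$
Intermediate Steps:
$g = 288$ ($g = - 4 \cdot 6 \cdot 3 \left(-4\right) = - 4 \cdot 18 \left(-4\right) = \left(-4\right) \left(-72\right) = 288$)
$X = 288$
$F{\left(z \right)} = 16$ ($F{\left(z \right)} = 2 + 14 = 16$)
$P{\left(G \right)} = -18 + G$ ($P{\left(G \right)} = G - 18 = -18 + G$)
$\frac{\left(-99297\right) \frac{1}{-16294}}{P{\left(F{\left(X \right)} \right)}} = \frac{\left(-99297\right) \frac{1}{-16294}}{-18 + 16} = \frac{\left(-99297\right) \left(- \frac{1}{16294}\right)}{-2} = \frac{99297}{16294} \left(- \frac{1}{2}\right) = - \frac{99297}{32588}$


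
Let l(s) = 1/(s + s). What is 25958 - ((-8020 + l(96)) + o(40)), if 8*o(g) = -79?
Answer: 6525671/192 ≈ 33988.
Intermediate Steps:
l(s) = 1/(2*s)
o(g) = -79/8 (o(g) = (⅛)*(-79) = -79/8)
25958 - ((-8020 + l(96)) + o(40)) = 25958 - ((-8020 + (½)/96) - 79/8) = 25958 - ((-8020 + (½)*(1/96)) - 79/8) = 25958 - ((-8020 + 1/192) - 79/8) = 25958 - (-1539839/192 - 79/8) = 25958 - 1*(-1541735/192) = 25958 + 1541735/192 = 6525671/192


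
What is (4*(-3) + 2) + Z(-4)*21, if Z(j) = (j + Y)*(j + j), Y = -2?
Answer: 998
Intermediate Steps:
Z(j) = 2*j*(-2 + j) (Z(j) = (j - 2)*(j + j) = (-2 + j)*(2*j) = 2*j*(-2 + j))
(4*(-3) + 2) + Z(-4)*21 = (4*(-3) + 2) + (2*(-4)*(-2 - 4))*21 = (-12 + 2) + (2*(-4)*(-6))*21 = -10 + 48*21 = -10 + 1008 = 998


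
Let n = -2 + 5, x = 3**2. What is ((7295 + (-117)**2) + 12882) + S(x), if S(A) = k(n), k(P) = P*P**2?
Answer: 33893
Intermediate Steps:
x = 9
n = 3
k(P) = P**3
S(A) = 27 (S(A) = 3**3 = 27)
((7295 + (-117)**2) + 12882) + S(x) = ((7295 + (-117)**2) + 12882) + 27 = ((7295 + 13689) + 12882) + 27 = (20984 + 12882) + 27 = 33866 + 27 = 33893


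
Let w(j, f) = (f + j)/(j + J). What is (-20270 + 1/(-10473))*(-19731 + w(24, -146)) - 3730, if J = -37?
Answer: 54426027798121/136149 ≈ 3.9975e+8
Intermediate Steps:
w(j, f) = (f + j)/(-37 + j) (w(j, f) = (f + j)/(j - 37) = (f + j)/(-37 + j))
(-20270 + 1/(-10473))*(-19731 + w(24, -146)) - 3730 = (-20270 + 1/(-10473))*(-19731 + (-146 + 24)/(-37 + 24)) - 3730 = (-20270 - 1/10473)*(-19731 - 122/(-13)) - 3730 = -212287711*(-19731 - 1/13*(-122))/10473 - 3730 = -212287711*(-19731 + 122/13)/10473 - 3730 = -212287711/10473*(-256381/13) - 3730 = 54426535633891/136149 - 3730 = 54426027798121/136149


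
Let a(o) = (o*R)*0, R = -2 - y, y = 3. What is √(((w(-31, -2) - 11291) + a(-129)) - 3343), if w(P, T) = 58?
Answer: 4*I*√911 ≈ 120.73*I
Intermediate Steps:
R = -5 (R = -2 - 1*3 = -2 - 3 = -5)
a(o) = 0 (a(o) = (o*(-5))*0 = -5*o*0 = 0)
√(((w(-31, -2) - 11291) + a(-129)) - 3343) = √(((58 - 11291) + 0) - 3343) = √((-11233 + 0) - 3343) = √(-11233 - 3343) = √(-14576) = 4*I*√911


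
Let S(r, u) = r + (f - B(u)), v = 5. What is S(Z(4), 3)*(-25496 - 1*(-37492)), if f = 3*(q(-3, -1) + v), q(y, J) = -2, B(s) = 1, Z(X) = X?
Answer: 143952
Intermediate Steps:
f = 9 (f = 3*(-2 + 5) = 3*3 = 9)
S(r, u) = 8 + r (S(r, u) = r + (9 - 1*1) = r + (9 - 1) = r + 8 = 8 + r)
S(Z(4), 3)*(-25496 - 1*(-37492)) = (8 + 4)*(-25496 - 1*(-37492)) = 12*(-25496 + 37492) = 12*11996 = 143952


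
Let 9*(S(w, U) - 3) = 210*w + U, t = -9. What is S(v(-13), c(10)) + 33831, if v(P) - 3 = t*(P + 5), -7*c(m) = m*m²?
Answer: 2240792/63 ≈ 35568.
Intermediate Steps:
c(m) = -m³/7 (c(m) = -m*m²/7 = -m³/7)
v(P) = -42 - 9*P (v(P) = 3 - 9*(P + 5) = 3 - 9*(5 + P) = 3 + (-45 - 9*P) = -42 - 9*P)
S(w, U) = 3 + U/9 + 70*w/3 (S(w, U) = 3 + (210*w + U)/9 = 3 + (U + 210*w)/9 = 3 + (U/9 + 70*w/3) = 3 + U/9 + 70*w/3)
S(v(-13), c(10)) + 33831 = (3 + (-⅐*10³)/9 + 70*(-42 - 9*(-13))/3) + 33831 = (3 + (-⅐*1000)/9 + 70*(-42 + 117)/3) + 33831 = (3 + (⅑)*(-1000/7) + (70/3)*75) + 33831 = (3 - 1000/63 + 1750) + 33831 = 109439/63 + 33831 = 2240792/63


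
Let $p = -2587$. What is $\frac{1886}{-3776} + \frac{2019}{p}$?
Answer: $- \frac{6251413}{4884256} \approx -1.2799$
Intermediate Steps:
$\frac{1886}{-3776} + \frac{2019}{p} = \frac{1886}{-3776} + \frac{2019}{-2587} = 1886 \left(- \frac{1}{3776}\right) + 2019 \left(- \frac{1}{2587}\right) = - \frac{943}{1888} - \frac{2019}{2587} = - \frac{6251413}{4884256}$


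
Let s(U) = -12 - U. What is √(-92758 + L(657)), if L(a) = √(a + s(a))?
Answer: √(-92758 + 2*I*√3) ≈ 0.006 + 304.56*I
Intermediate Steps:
L(a) = 2*I*√3 (L(a) = √(a + (-12 - a)) = √(-12) = 2*I*√3)
√(-92758 + L(657)) = √(-92758 + 2*I*√3)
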